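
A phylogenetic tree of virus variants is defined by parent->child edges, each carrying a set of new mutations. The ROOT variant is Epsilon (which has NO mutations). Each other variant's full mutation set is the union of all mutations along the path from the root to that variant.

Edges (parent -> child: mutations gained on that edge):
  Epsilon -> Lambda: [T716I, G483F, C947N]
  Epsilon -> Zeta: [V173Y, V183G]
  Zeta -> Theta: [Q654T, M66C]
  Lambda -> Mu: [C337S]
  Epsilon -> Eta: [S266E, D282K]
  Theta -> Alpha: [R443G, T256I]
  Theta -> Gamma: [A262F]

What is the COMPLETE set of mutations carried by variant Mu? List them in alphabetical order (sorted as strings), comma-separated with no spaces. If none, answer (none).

Answer: C337S,C947N,G483F,T716I

Derivation:
At Epsilon: gained [] -> total []
At Lambda: gained ['T716I', 'G483F', 'C947N'] -> total ['C947N', 'G483F', 'T716I']
At Mu: gained ['C337S'] -> total ['C337S', 'C947N', 'G483F', 'T716I']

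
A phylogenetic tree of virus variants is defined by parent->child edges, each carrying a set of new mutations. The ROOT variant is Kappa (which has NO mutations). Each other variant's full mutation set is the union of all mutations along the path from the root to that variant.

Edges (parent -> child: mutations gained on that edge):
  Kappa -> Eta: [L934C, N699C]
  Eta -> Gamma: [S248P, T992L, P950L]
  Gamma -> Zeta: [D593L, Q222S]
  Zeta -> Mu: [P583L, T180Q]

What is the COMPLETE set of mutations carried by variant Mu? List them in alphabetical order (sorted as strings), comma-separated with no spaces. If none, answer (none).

At Kappa: gained [] -> total []
At Eta: gained ['L934C', 'N699C'] -> total ['L934C', 'N699C']
At Gamma: gained ['S248P', 'T992L', 'P950L'] -> total ['L934C', 'N699C', 'P950L', 'S248P', 'T992L']
At Zeta: gained ['D593L', 'Q222S'] -> total ['D593L', 'L934C', 'N699C', 'P950L', 'Q222S', 'S248P', 'T992L']
At Mu: gained ['P583L', 'T180Q'] -> total ['D593L', 'L934C', 'N699C', 'P583L', 'P950L', 'Q222S', 'S248P', 'T180Q', 'T992L']

Answer: D593L,L934C,N699C,P583L,P950L,Q222S,S248P,T180Q,T992L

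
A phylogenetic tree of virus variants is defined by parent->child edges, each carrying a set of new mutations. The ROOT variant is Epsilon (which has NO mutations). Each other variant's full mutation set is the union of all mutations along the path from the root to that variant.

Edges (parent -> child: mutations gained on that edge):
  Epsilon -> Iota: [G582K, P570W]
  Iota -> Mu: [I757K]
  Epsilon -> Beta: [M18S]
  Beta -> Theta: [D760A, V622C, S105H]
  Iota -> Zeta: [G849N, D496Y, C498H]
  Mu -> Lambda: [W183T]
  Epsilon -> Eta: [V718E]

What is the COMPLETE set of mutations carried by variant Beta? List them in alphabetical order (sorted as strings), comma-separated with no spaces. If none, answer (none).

At Epsilon: gained [] -> total []
At Beta: gained ['M18S'] -> total ['M18S']

Answer: M18S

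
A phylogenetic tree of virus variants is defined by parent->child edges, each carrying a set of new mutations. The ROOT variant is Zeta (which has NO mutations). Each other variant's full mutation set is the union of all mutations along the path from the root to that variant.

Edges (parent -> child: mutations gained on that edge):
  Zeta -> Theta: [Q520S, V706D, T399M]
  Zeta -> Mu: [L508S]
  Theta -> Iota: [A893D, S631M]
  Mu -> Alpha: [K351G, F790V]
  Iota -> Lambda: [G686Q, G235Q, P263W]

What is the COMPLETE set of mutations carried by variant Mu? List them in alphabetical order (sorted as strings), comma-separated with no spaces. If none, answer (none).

At Zeta: gained [] -> total []
At Mu: gained ['L508S'] -> total ['L508S']

Answer: L508S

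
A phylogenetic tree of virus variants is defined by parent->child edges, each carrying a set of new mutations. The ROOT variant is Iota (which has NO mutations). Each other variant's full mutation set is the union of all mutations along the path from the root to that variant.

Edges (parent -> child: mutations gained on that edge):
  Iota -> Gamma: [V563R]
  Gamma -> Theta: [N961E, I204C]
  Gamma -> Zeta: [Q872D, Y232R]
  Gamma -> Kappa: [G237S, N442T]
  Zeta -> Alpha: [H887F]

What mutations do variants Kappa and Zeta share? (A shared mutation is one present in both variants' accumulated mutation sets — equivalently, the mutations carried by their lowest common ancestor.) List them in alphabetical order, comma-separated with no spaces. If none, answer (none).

Accumulating mutations along path to Kappa:
  At Iota: gained [] -> total []
  At Gamma: gained ['V563R'] -> total ['V563R']
  At Kappa: gained ['G237S', 'N442T'] -> total ['G237S', 'N442T', 'V563R']
Mutations(Kappa) = ['G237S', 'N442T', 'V563R']
Accumulating mutations along path to Zeta:
  At Iota: gained [] -> total []
  At Gamma: gained ['V563R'] -> total ['V563R']
  At Zeta: gained ['Q872D', 'Y232R'] -> total ['Q872D', 'V563R', 'Y232R']
Mutations(Zeta) = ['Q872D', 'V563R', 'Y232R']
Intersection: ['G237S', 'N442T', 'V563R'] ∩ ['Q872D', 'V563R', 'Y232R'] = ['V563R']

Answer: V563R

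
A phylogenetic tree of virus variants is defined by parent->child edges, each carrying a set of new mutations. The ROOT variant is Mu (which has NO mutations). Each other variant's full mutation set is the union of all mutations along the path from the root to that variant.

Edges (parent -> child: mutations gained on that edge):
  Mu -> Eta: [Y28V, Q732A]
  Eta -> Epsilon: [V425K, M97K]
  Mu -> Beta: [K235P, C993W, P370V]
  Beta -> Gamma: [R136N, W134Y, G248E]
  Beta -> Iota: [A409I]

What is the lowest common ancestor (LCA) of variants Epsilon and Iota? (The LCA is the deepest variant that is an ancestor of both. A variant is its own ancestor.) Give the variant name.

Path from root to Epsilon: Mu -> Eta -> Epsilon
  ancestors of Epsilon: {Mu, Eta, Epsilon}
Path from root to Iota: Mu -> Beta -> Iota
  ancestors of Iota: {Mu, Beta, Iota}
Common ancestors: {Mu}
Walk up from Iota: Iota (not in ancestors of Epsilon), Beta (not in ancestors of Epsilon), Mu (in ancestors of Epsilon)
Deepest common ancestor (LCA) = Mu

Answer: Mu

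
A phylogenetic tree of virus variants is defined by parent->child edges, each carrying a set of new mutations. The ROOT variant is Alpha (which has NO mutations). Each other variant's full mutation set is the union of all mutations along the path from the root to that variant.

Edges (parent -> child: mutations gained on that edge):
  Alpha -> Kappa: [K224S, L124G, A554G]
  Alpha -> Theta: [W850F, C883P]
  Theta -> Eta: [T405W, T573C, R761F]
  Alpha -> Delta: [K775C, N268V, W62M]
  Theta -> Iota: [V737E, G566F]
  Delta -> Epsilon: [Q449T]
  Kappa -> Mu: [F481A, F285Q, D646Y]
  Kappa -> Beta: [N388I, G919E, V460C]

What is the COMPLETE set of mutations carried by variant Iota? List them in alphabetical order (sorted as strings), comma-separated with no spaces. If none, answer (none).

Answer: C883P,G566F,V737E,W850F

Derivation:
At Alpha: gained [] -> total []
At Theta: gained ['W850F', 'C883P'] -> total ['C883P', 'W850F']
At Iota: gained ['V737E', 'G566F'] -> total ['C883P', 'G566F', 'V737E', 'W850F']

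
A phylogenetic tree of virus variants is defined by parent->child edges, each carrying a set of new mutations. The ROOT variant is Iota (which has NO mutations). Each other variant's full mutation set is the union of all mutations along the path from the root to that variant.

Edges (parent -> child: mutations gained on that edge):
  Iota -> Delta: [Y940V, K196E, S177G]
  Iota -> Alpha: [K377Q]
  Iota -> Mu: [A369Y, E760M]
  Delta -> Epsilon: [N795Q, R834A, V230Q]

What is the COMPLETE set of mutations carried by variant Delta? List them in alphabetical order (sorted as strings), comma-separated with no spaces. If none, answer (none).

Answer: K196E,S177G,Y940V

Derivation:
At Iota: gained [] -> total []
At Delta: gained ['Y940V', 'K196E', 'S177G'] -> total ['K196E', 'S177G', 'Y940V']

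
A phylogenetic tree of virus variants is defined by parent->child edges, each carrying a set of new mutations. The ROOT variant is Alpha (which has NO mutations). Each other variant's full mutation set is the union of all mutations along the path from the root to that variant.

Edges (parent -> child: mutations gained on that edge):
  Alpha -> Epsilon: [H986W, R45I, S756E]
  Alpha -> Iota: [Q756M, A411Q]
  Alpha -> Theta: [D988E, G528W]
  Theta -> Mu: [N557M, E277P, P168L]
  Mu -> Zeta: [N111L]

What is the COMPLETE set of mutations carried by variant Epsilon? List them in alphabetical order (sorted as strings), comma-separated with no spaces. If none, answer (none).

Answer: H986W,R45I,S756E

Derivation:
At Alpha: gained [] -> total []
At Epsilon: gained ['H986W', 'R45I', 'S756E'] -> total ['H986W', 'R45I', 'S756E']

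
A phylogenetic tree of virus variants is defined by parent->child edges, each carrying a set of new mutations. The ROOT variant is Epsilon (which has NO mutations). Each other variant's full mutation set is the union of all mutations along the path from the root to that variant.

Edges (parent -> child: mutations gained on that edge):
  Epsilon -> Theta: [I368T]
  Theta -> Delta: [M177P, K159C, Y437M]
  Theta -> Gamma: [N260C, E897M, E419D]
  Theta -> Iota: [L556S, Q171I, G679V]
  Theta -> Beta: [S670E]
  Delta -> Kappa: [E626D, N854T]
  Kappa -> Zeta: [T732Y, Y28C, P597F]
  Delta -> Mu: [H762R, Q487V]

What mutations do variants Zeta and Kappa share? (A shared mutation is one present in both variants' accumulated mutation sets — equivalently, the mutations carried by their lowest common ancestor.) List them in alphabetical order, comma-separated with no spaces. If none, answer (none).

Accumulating mutations along path to Zeta:
  At Epsilon: gained [] -> total []
  At Theta: gained ['I368T'] -> total ['I368T']
  At Delta: gained ['M177P', 'K159C', 'Y437M'] -> total ['I368T', 'K159C', 'M177P', 'Y437M']
  At Kappa: gained ['E626D', 'N854T'] -> total ['E626D', 'I368T', 'K159C', 'M177P', 'N854T', 'Y437M']
  At Zeta: gained ['T732Y', 'Y28C', 'P597F'] -> total ['E626D', 'I368T', 'K159C', 'M177P', 'N854T', 'P597F', 'T732Y', 'Y28C', 'Y437M']
Mutations(Zeta) = ['E626D', 'I368T', 'K159C', 'M177P', 'N854T', 'P597F', 'T732Y', 'Y28C', 'Y437M']
Accumulating mutations along path to Kappa:
  At Epsilon: gained [] -> total []
  At Theta: gained ['I368T'] -> total ['I368T']
  At Delta: gained ['M177P', 'K159C', 'Y437M'] -> total ['I368T', 'K159C', 'M177P', 'Y437M']
  At Kappa: gained ['E626D', 'N854T'] -> total ['E626D', 'I368T', 'K159C', 'M177P', 'N854T', 'Y437M']
Mutations(Kappa) = ['E626D', 'I368T', 'K159C', 'M177P', 'N854T', 'Y437M']
Intersection: ['E626D', 'I368T', 'K159C', 'M177P', 'N854T', 'P597F', 'T732Y', 'Y28C', 'Y437M'] ∩ ['E626D', 'I368T', 'K159C', 'M177P', 'N854T', 'Y437M'] = ['E626D', 'I368T', 'K159C', 'M177P', 'N854T', 'Y437M']

Answer: E626D,I368T,K159C,M177P,N854T,Y437M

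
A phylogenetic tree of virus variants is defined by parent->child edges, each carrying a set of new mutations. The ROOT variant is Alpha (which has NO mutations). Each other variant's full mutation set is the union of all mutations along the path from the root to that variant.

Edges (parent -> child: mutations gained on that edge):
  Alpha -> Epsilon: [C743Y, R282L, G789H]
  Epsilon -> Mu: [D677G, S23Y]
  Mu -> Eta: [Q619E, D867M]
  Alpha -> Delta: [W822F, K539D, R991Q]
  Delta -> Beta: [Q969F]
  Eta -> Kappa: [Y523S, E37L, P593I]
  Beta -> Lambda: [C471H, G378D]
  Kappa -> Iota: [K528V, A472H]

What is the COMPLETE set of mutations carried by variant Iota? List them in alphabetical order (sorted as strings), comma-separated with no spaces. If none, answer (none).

At Alpha: gained [] -> total []
At Epsilon: gained ['C743Y', 'R282L', 'G789H'] -> total ['C743Y', 'G789H', 'R282L']
At Mu: gained ['D677G', 'S23Y'] -> total ['C743Y', 'D677G', 'G789H', 'R282L', 'S23Y']
At Eta: gained ['Q619E', 'D867M'] -> total ['C743Y', 'D677G', 'D867M', 'G789H', 'Q619E', 'R282L', 'S23Y']
At Kappa: gained ['Y523S', 'E37L', 'P593I'] -> total ['C743Y', 'D677G', 'D867M', 'E37L', 'G789H', 'P593I', 'Q619E', 'R282L', 'S23Y', 'Y523S']
At Iota: gained ['K528V', 'A472H'] -> total ['A472H', 'C743Y', 'D677G', 'D867M', 'E37L', 'G789H', 'K528V', 'P593I', 'Q619E', 'R282L', 'S23Y', 'Y523S']

Answer: A472H,C743Y,D677G,D867M,E37L,G789H,K528V,P593I,Q619E,R282L,S23Y,Y523S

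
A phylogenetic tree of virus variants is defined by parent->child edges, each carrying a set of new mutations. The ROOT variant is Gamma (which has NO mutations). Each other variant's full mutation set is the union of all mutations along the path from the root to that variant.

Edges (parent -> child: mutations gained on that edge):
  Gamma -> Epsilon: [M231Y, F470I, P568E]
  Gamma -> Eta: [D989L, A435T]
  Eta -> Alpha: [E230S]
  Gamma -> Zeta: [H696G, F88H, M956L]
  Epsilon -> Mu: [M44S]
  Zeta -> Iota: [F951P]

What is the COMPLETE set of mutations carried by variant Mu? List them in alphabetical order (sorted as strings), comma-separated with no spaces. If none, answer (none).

At Gamma: gained [] -> total []
At Epsilon: gained ['M231Y', 'F470I', 'P568E'] -> total ['F470I', 'M231Y', 'P568E']
At Mu: gained ['M44S'] -> total ['F470I', 'M231Y', 'M44S', 'P568E']

Answer: F470I,M231Y,M44S,P568E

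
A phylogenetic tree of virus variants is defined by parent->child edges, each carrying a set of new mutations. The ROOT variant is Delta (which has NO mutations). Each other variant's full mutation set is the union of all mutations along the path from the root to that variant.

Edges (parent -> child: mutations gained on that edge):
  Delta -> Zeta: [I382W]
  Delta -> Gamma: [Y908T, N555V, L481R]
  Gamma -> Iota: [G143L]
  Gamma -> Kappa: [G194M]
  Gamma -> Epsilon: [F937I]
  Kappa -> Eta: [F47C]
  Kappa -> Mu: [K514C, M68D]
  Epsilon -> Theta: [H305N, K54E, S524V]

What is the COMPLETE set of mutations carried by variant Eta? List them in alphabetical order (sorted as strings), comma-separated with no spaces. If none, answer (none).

At Delta: gained [] -> total []
At Gamma: gained ['Y908T', 'N555V', 'L481R'] -> total ['L481R', 'N555V', 'Y908T']
At Kappa: gained ['G194M'] -> total ['G194M', 'L481R', 'N555V', 'Y908T']
At Eta: gained ['F47C'] -> total ['F47C', 'G194M', 'L481R', 'N555V', 'Y908T']

Answer: F47C,G194M,L481R,N555V,Y908T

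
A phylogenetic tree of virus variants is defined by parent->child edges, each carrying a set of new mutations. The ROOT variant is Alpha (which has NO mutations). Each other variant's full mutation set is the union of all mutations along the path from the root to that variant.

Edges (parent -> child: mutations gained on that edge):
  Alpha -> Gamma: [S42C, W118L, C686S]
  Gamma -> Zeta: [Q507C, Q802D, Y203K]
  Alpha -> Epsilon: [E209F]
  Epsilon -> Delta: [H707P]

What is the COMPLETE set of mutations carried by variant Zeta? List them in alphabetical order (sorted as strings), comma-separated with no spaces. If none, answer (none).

At Alpha: gained [] -> total []
At Gamma: gained ['S42C', 'W118L', 'C686S'] -> total ['C686S', 'S42C', 'W118L']
At Zeta: gained ['Q507C', 'Q802D', 'Y203K'] -> total ['C686S', 'Q507C', 'Q802D', 'S42C', 'W118L', 'Y203K']

Answer: C686S,Q507C,Q802D,S42C,W118L,Y203K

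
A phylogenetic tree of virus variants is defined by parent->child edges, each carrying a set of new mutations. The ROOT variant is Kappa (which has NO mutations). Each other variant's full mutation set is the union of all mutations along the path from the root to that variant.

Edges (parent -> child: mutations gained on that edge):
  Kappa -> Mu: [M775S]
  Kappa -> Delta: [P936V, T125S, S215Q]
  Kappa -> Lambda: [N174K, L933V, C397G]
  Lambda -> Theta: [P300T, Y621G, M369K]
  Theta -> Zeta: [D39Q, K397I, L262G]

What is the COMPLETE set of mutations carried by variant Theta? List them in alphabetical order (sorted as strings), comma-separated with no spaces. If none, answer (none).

Answer: C397G,L933V,M369K,N174K,P300T,Y621G

Derivation:
At Kappa: gained [] -> total []
At Lambda: gained ['N174K', 'L933V', 'C397G'] -> total ['C397G', 'L933V', 'N174K']
At Theta: gained ['P300T', 'Y621G', 'M369K'] -> total ['C397G', 'L933V', 'M369K', 'N174K', 'P300T', 'Y621G']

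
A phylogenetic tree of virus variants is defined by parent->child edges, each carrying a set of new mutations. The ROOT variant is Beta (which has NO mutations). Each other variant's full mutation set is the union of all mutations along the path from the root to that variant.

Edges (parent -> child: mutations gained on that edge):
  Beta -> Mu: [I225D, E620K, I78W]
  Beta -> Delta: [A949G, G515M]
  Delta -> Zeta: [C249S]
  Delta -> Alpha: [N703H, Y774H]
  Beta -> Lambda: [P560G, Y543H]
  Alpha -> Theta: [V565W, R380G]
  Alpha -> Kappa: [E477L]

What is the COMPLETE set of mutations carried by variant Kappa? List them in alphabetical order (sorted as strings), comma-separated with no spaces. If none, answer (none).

Answer: A949G,E477L,G515M,N703H,Y774H

Derivation:
At Beta: gained [] -> total []
At Delta: gained ['A949G', 'G515M'] -> total ['A949G', 'G515M']
At Alpha: gained ['N703H', 'Y774H'] -> total ['A949G', 'G515M', 'N703H', 'Y774H']
At Kappa: gained ['E477L'] -> total ['A949G', 'E477L', 'G515M', 'N703H', 'Y774H']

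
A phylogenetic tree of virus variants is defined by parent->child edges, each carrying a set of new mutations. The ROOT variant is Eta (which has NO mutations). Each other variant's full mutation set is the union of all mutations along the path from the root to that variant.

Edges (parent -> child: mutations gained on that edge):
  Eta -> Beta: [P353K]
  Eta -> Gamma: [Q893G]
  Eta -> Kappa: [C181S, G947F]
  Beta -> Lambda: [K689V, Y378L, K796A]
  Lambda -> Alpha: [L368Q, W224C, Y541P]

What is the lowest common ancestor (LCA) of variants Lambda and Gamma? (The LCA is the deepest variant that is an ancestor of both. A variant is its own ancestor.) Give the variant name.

Answer: Eta

Derivation:
Path from root to Lambda: Eta -> Beta -> Lambda
  ancestors of Lambda: {Eta, Beta, Lambda}
Path from root to Gamma: Eta -> Gamma
  ancestors of Gamma: {Eta, Gamma}
Common ancestors: {Eta}
Walk up from Gamma: Gamma (not in ancestors of Lambda), Eta (in ancestors of Lambda)
Deepest common ancestor (LCA) = Eta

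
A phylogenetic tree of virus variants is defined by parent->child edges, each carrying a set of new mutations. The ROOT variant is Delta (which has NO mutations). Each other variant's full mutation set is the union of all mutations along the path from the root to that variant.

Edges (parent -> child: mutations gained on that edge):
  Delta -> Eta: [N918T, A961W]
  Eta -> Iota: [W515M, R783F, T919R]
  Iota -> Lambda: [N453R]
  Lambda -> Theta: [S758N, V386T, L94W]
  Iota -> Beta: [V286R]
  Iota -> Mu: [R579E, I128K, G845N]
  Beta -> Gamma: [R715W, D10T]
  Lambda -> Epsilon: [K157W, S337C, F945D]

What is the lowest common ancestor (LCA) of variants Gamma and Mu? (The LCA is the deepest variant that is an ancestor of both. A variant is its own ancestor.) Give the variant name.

Path from root to Gamma: Delta -> Eta -> Iota -> Beta -> Gamma
  ancestors of Gamma: {Delta, Eta, Iota, Beta, Gamma}
Path from root to Mu: Delta -> Eta -> Iota -> Mu
  ancestors of Mu: {Delta, Eta, Iota, Mu}
Common ancestors: {Delta, Eta, Iota}
Walk up from Mu: Mu (not in ancestors of Gamma), Iota (in ancestors of Gamma), Eta (in ancestors of Gamma), Delta (in ancestors of Gamma)
Deepest common ancestor (LCA) = Iota

Answer: Iota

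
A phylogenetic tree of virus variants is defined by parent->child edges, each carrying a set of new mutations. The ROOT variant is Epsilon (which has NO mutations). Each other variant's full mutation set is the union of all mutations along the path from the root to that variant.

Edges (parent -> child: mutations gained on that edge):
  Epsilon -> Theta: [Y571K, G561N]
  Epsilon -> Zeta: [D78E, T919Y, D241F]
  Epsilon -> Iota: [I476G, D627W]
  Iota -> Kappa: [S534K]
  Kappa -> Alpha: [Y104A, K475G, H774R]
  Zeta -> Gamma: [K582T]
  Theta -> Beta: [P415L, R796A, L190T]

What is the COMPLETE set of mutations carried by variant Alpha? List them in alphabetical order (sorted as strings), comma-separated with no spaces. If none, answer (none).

Answer: D627W,H774R,I476G,K475G,S534K,Y104A

Derivation:
At Epsilon: gained [] -> total []
At Iota: gained ['I476G', 'D627W'] -> total ['D627W', 'I476G']
At Kappa: gained ['S534K'] -> total ['D627W', 'I476G', 'S534K']
At Alpha: gained ['Y104A', 'K475G', 'H774R'] -> total ['D627W', 'H774R', 'I476G', 'K475G', 'S534K', 'Y104A']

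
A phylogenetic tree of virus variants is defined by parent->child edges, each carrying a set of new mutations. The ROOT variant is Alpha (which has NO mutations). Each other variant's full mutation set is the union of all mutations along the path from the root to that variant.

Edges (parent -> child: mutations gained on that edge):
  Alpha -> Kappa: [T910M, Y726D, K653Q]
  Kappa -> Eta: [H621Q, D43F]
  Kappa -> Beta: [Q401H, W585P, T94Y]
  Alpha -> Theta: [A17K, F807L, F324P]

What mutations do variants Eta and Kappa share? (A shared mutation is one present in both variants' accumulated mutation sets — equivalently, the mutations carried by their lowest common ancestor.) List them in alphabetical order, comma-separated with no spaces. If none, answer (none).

Accumulating mutations along path to Eta:
  At Alpha: gained [] -> total []
  At Kappa: gained ['T910M', 'Y726D', 'K653Q'] -> total ['K653Q', 'T910M', 'Y726D']
  At Eta: gained ['H621Q', 'D43F'] -> total ['D43F', 'H621Q', 'K653Q', 'T910M', 'Y726D']
Mutations(Eta) = ['D43F', 'H621Q', 'K653Q', 'T910M', 'Y726D']
Accumulating mutations along path to Kappa:
  At Alpha: gained [] -> total []
  At Kappa: gained ['T910M', 'Y726D', 'K653Q'] -> total ['K653Q', 'T910M', 'Y726D']
Mutations(Kappa) = ['K653Q', 'T910M', 'Y726D']
Intersection: ['D43F', 'H621Q', 'K653Q', 'T910M', 'Y726D'] ∩ ['K653Q', 'T910M', 'Y726D'] = ['K653Q', 'T910M', 'Y726D']

Answer: K653Q,T910M,Y726D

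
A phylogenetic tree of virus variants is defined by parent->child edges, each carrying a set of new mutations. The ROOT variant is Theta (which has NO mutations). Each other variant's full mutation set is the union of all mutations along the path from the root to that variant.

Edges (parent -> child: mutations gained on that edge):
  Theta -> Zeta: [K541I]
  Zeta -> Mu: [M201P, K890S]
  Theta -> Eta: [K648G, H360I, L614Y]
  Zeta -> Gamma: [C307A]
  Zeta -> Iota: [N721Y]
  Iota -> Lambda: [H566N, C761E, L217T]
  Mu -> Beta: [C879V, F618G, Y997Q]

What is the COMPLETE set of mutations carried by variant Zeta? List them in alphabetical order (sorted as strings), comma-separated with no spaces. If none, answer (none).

Answer: K541I

Derivation:
At Theta: gained [] -> total []
At Zeta: gained ['K541I'] -> total ['K541I']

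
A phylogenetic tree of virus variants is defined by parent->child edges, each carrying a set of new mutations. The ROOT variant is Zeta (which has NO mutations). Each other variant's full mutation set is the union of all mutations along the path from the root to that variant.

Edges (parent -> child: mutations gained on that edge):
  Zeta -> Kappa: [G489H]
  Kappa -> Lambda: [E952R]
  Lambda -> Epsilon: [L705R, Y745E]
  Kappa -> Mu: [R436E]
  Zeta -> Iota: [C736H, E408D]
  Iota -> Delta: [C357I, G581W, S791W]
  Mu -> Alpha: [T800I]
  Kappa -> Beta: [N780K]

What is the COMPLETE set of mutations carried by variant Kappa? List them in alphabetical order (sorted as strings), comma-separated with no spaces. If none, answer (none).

Answer: G489H

Derivation:
At Zeta: gained [] -> total []
At Kappa: gained ['G489H'] -> total ['G489H']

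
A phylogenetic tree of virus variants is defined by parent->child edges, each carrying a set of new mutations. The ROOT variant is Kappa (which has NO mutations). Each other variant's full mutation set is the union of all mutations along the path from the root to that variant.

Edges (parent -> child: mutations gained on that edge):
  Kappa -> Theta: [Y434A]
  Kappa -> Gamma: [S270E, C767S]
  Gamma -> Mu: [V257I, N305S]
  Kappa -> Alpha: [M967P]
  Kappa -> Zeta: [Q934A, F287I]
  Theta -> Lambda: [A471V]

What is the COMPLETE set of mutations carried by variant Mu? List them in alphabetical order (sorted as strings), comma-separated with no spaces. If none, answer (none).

Answer: C767S,N305S,S270E,V257I

Derivation:
At Kappa: gained [] -> total []
At Gamma: gained ['S270E', 'C767S'] -> total ['C767S', 'S270E']
At Mu: gained ['V257I', 'N305S'] -> total ['C767S', 'N305S', 'S270E', 'V257I']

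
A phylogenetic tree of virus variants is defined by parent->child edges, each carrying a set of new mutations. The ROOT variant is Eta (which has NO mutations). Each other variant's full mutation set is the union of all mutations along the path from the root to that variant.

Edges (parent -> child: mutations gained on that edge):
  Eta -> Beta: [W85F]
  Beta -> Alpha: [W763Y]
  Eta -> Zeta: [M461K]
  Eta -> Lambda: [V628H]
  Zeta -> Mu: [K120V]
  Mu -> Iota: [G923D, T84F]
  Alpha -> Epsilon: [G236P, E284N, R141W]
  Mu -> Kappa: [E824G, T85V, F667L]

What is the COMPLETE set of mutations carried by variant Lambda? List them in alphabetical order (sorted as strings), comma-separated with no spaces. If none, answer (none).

Answer: V628H

Derivation:
At Eta: gained [] -> total []
At Lambda: gained ['V628H'] -> total ['V628H']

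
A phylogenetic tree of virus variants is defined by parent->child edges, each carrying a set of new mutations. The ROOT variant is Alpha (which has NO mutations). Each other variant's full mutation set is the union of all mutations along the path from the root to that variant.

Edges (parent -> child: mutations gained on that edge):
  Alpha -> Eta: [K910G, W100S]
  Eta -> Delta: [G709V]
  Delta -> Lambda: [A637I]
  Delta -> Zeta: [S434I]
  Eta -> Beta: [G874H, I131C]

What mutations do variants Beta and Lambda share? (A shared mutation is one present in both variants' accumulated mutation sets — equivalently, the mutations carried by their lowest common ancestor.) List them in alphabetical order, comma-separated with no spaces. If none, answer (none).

Answer: K910G,W100S

Derivation:
Accumulating mutations along path to Beta:
  At Alpha: gained [] -> total []
  At Eta: gained ['K910G', 'W100S'] -> total ['K910G', 'W100S']
  At Beta: gained ['G874H', 'I131C'] -> total ['G874H', 'I131C', 'K910G', 'W100S']
Mutations(Beta) = ['G874H', 'I131C', 'K910G', 'W100S']
Accumulating mutations along path to Lambda:
  At Alpha: gained [] -> total []
  At Eta: gained ['K910G', 'W100S'] -> total ['K910G', 'W100S']
  At Delta: gained ['G709V'] -> total ['G709V', 'K910G', 'W100S']
  At Lambda: gained ['A637I'] -> total ['A637I', 'G709V', 'K910G', 'W100S']
Mutations(Lambda) = ['A637I', 'G709V', 'K910G', 'W100S']
Intersection: ['G874H', 'I131C', 'K910G', 'W100S'] ∩ ['A637I', 'G709V', 'K910G', 'W100S'] = ['K910G', 'W100S']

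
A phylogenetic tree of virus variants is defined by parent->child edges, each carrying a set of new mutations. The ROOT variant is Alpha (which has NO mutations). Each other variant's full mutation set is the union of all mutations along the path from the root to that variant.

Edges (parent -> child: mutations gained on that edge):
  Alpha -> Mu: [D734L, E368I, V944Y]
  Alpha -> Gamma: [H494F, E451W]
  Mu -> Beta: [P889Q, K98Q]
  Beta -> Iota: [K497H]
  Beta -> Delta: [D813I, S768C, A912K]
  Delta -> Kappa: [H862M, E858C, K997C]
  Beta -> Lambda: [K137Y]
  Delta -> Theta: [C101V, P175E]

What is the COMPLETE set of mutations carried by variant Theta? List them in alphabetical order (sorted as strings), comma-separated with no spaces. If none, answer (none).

At Alpha: gained [] -> total []
At Mu: gained ['D734L', 'E368I', 'V944Y'] -> total ['D734L', 'E368I', 'V944Y']
At Beta: gained ['P889Q', 'K98Q'] -> total ['D734L', 'E368I', 'K98Q', 'P889Q', 'V944Y']
At Delta: gained ['D813I', 'S768C', 'A912K'] -> total ['A912K', 'D734L', 'D813I', 'E368I', 'K98Q', 'P889Q', 'S768C', 'V944Y']
At Theta: gained ['C101V', 'P175E'] -> total ['A912K', 'C101V', 'D734L', 'D813I', 'E368I', 'K98Q', 'P175E', 'P889Q', 'S768C', 'V944Y']

Answer: A912K,C101V,D734L,D813I,E368I,K98Q,P175E,P889Q,S768C,V944Y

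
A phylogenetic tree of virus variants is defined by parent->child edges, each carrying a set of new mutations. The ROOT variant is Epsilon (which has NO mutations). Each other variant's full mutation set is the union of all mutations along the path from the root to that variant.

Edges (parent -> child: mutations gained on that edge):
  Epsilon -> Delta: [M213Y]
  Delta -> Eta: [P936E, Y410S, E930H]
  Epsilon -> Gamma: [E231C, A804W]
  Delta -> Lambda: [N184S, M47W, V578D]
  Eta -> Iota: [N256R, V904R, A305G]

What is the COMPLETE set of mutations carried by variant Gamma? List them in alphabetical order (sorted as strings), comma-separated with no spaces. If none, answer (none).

At Epsilon: gained [] -> total []
At Gamma: gained ['E231C', 'A804W'] -> total ['A804W', 'E231C']

Answer: A804W,E231C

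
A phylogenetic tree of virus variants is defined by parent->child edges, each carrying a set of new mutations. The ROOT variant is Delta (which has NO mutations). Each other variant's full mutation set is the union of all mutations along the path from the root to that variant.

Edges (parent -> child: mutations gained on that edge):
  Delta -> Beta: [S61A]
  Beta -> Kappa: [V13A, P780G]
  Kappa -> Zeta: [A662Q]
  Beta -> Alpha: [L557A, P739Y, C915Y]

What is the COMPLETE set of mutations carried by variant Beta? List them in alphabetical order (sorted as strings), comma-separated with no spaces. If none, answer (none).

Answer: S61A

Derivation:
At Delta: gained [] -> total []
At Beta: gained ['S61A'] -> total ['S61A']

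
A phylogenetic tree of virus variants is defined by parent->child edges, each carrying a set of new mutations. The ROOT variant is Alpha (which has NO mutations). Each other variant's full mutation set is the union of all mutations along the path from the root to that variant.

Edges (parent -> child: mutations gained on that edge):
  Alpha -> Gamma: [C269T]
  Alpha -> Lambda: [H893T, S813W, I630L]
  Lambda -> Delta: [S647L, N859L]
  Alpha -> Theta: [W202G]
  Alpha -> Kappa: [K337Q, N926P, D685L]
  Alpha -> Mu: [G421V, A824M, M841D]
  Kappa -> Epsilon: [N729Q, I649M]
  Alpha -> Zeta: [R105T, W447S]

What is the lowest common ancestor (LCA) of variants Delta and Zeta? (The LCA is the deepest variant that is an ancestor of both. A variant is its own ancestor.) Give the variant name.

Answer: Alpha

Derivation:
Path from root to Delta: Alpha -> Lambda -> Delta
  ancestors of Delta: {Alpha, Lambda, Delta}
Path from root to Zeta: Alpha -> Zeta
  ancestors of Zeta: {Alpha, Zeta}
Common ancestors: {Alpha}
Walk up from Zeta: Zeta (not in ancestors of Delta), Alpha (in ancestors of Delta)
Deepest common ancestor (LCA) = Alpha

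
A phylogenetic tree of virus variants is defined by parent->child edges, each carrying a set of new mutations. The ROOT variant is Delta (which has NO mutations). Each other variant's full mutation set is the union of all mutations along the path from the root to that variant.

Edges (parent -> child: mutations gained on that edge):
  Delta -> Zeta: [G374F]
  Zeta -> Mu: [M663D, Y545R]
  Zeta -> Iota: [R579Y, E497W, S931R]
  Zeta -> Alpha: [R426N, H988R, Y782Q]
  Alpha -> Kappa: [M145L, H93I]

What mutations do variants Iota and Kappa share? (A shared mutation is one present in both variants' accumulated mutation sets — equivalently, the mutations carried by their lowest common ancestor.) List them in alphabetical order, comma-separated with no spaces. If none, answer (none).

Answer: G374F

Derivation:
Accumulating mutations along path to Iota:
  At Delta: gained [] -> total []
  At Zeta: gained ['G374F'] -> total ['G374F']
  At Iota: gained ['R579Y', 'E497W', 'S931R'] -> total ['E497W', 'G374F', 'R579Y', 'S931R']
Mutations(Iota) = ['E497W', 'G374F', 'R579Y', 'S931R']
Accumulating mutations along path to Kappa:
  At Delta: gained [] -> total []
  At Zeta: gained ['G374F'] -> total ['G374F']
  At Alpha: gained ['R426N', 'H988R', 'Y782Q'] -> total ['G374F', 'H988R', 'R426N', 'Y782Q']
  At Kappa: gained ['M145L', 'H93I'] -> total ['G374F', 'H93I', 'H988R', 'M145L', 'R426N', 'Y782Q']
Mutations(Kappa) = ['G374F', 'H93I', 'H988R', 'M145L', 'R426N', 'Y782Q']
Intersection: ['E497W', 'G374F', 'R579Y', 'S931R'] ∩ ['G374F', 'H93I', 'H988R', 'M145L', 'R426N', 'Y782Q'] = ['G374F']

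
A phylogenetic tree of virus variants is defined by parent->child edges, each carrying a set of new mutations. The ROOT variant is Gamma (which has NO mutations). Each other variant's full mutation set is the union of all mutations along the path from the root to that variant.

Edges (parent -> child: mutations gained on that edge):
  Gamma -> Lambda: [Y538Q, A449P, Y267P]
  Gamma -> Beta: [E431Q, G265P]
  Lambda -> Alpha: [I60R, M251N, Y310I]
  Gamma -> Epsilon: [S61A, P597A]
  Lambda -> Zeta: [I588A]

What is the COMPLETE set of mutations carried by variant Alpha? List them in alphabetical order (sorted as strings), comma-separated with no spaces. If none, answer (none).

At Gamma: gained [] -> total []
At Lambda: gained ['Y538Q', 'A449P', 'Y267P'] -> total ['A449P', 'Y267P', 'Y538Q']
At Alpha: gained ['I60R', 'M251N', 'Y310I'] -> total ['A449P', 'I60R', 'M251N', 'Y267P', 'Y310I', 'Y538Q']

Answer: A449P,I60R,M251N,Y267P,Y310I,Y538Q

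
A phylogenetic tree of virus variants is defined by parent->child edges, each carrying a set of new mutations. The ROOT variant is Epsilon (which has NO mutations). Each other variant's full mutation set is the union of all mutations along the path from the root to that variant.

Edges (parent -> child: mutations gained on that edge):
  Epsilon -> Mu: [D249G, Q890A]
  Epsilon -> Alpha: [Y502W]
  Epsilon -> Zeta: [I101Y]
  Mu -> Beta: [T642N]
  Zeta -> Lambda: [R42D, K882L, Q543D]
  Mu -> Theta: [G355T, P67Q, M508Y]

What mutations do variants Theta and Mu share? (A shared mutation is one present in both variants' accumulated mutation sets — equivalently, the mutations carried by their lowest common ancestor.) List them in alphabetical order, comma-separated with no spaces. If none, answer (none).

Answer: D249G,Q890A

Derivation:
Accumulating mutations along path to Theta:
  At Epsilon: gained [] -> total []
  At Mu: gained ['D249G', 'Q890A'] -> total ['D249G', 'Q890A']
  At Theta: gained ['G355T', 'P67Q', 'M508Y'] -> total ['D249G', 'G355T', 'M508Y', 'P67Q', 'Q890A']
Mutations(Theta) = ['D249G', 'G355T', 'M508Y', 'P67Q', 'Q890A']
Accumulating mutations along path to Mu:
  At Epsilon: gained [] -> total []
  At Mu: gained ['D249G', 'Q890A'] -> total ['D249G', 'Q890A']
Mutations(Mu) = ['D249G', 'Q890A']
Intersection: ['D249G', 'G355T', 'M508Y', 'P67Q', 'Q890A'] ∩ ['D249G', 'Q890A'] = ['D249G', 'Q890A']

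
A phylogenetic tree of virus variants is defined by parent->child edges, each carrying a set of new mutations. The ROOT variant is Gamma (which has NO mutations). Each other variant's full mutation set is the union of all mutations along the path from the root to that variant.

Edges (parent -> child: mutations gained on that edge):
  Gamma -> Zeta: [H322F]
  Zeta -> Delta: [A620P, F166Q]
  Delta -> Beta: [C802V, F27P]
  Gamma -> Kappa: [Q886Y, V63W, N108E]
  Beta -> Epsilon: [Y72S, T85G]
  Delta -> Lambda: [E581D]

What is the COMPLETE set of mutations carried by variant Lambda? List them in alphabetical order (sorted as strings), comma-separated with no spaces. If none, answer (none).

At Gamma: gained [] -> total []
At Zeta: gained ['H322F'] -> total ['H322F']
At Delta: gained ['A620P', 'F166Q'] -> total ['A620P', 'F166Q', 'H322F']
At Lambda: gained ['E581D'] -> total ['A620P', 'E581D', 'F166Q', 'H322F']

Answer: A620P,E581D,F166Q,H322F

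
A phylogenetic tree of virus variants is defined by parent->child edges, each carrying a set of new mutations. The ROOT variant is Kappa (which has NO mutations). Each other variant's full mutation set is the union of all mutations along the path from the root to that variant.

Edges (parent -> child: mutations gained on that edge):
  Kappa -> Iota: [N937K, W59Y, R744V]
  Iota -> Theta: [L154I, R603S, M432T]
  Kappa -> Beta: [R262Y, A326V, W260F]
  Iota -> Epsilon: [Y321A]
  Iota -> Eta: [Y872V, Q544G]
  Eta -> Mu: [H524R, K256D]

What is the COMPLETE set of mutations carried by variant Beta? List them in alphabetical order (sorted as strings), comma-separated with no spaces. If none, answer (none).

At Kappa: gained [] -> total []
At Beta: gained ['R262Y', 'A326V', 'W260F'] -> total ['A326V', 'R262Y', 'W260F']

Answer: A326V,R262Y,W260F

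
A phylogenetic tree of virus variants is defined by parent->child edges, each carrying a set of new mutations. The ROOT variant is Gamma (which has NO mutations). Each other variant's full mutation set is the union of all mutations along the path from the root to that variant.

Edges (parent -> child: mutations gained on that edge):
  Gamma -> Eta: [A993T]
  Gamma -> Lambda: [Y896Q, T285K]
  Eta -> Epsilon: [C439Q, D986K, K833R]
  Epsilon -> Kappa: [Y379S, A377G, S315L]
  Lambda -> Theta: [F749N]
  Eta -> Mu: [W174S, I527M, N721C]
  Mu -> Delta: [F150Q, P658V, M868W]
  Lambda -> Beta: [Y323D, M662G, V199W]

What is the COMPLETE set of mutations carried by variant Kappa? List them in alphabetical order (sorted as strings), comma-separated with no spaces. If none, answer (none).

Answer: A377G,A993T,C439Q,D986K,K833R,S315L,Y379S

Derivation:
At Gamma: gained [] -> total []
At Eta: gained ['A993T'] -> total ['A993T']
At Epsilon: gained ['C439Q', 'D986K', 'K833R'] -> total ['A993T', 'C439Q', 'D986K', 'K833R']
At Kappa: gained ['Y379S', 'A377G', 'S315L'] -> total ['A377G', 'A993T', 'C439Q', 'D986K', 'K833R', 'S315L', 'Y379S']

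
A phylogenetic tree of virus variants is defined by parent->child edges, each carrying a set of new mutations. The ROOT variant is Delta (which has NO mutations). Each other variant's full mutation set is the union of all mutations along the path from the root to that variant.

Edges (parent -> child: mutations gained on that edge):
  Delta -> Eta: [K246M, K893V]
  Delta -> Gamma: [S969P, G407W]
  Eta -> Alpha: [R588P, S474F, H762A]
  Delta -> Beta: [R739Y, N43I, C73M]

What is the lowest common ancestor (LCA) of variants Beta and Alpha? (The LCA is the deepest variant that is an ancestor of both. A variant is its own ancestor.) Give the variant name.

Answer: Delta

Derivation:
Path from root to Beta: Delta -> Beta
  ancestors of Beta: {Delta, Beta}
Path from root to Alpha: Delta -> Eta -> Alpha
  ancestors of Alpha: {Delta, Eta, Alpha}
Common ancestors: {Delta}
Walk up from Alpha: Alpha (not in ancestors of Beta), Eta (not in ancestors of Beta), Delta (in ancestors of Beta)
Deepest common ancestor (LCA) = Delta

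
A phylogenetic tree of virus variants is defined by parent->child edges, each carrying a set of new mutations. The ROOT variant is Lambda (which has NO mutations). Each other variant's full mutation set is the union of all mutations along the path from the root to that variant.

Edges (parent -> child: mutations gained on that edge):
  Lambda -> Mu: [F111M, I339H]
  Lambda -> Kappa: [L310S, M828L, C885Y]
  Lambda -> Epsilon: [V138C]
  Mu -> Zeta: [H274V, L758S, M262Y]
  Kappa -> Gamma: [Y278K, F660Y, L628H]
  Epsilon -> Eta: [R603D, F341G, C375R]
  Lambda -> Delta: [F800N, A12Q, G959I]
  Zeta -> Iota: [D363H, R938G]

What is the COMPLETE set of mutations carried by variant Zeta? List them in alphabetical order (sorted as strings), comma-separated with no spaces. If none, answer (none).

At Lambda: gained [] -> total []
At Mu: gained ['F111M', 'I339H'] -> total ['F111M', 'I339H']
At Zeta: gained ['H274V', 'L758S', 'M262Y'] -> total ['F111M', 'H274V', 'I339H', 'L758S', 'M262Y']

Answer: F111M,H274V,I339H,L758S,M262Y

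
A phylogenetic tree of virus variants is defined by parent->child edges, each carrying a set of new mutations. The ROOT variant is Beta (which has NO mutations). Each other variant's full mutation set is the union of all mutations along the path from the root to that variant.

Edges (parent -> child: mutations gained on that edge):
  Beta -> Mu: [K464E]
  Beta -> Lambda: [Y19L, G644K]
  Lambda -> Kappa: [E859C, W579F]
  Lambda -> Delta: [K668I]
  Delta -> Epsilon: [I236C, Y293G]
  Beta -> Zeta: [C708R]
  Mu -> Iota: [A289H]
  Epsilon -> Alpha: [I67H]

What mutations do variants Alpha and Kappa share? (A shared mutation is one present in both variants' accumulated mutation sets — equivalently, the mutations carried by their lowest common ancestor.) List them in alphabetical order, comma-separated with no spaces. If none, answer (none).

Accumulating mutations along path to Alpha:
  At Beta: gained [] -> total []
  At Lambda: gained ['Y19L', 'G644K'] -> total ['G644K', 'Y19L']
  At Delta: gained ['K668I'] -> total ['G644K', 'K668I', 'Y19L']
  At Epsilon: gained ['I236C', 'Y293G'] -> total ['G644K', 'I236C', 'K668I', 'Y19L', 'Y293G']
  At Alpha: gained ['I67H'] -> total ['G644K', 'I236C', 'I67H', 'K668I', 'Y19L', 'Y293G']
Mutations(Alpha) = ['G644K', 'I236C', 'I67H', 'K668I', 'Y19L', 'Y293G']
Accumulating mutations along path to Kappa:
  At Beta: gained [] -> total []
  At Lambda: gained ['Y19L', 'G644K'] -> total ['G644K', 'Y19L']
  At Kappa: gained ['E859C', 'W579F'] -> total ['E859C', 'G644K', 'W579F', 'Y19L']
Mutations(Kappa) = ['E859C', 'G644K', 'W579F', 'Y19L']
Intersection: ['G644K', 'I236C', 'I67H', 'K668I', 'Y19L', 'Y293G'] ∩ ['E859C', 'G644K', 'W579F', 'Y19L'] = ['G644K', 'Y19L']

Answer: G644K,Y19L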